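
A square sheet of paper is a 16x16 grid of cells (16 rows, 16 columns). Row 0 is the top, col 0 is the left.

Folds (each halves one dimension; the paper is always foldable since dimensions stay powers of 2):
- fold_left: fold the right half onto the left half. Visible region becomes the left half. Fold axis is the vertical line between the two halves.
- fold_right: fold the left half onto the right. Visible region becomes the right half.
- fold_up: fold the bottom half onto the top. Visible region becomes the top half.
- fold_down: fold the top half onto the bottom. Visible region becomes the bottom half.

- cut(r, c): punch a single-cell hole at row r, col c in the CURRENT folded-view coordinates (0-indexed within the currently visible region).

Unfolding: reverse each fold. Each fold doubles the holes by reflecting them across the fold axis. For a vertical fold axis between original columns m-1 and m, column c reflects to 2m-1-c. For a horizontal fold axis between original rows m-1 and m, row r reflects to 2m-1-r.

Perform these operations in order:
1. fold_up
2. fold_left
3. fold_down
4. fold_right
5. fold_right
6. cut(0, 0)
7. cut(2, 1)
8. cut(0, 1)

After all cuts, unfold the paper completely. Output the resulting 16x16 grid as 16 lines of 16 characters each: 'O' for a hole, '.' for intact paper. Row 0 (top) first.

Answer: ................
O..OO..OO..OO..O
................
OOOOOOOOOOOOOOOO
OOOOOOOOOOOOOOOO
................
O..OO..OO..OO..O
................
................
O..OO..OO..OO..O
................
OOOOOOOOOOOOOOOO
OOOOOOOOOOOOOOOO
................
O..OO..OO..OO..O
................

Derivation:
Op 1 fold_up: fold axis h@8; visible region now rows[0,8) x cols[0,16) = 8x16
Op 2 fold_left: fold axis v@8; visible region now rows[0,8) x cols[0,8) = 8x8
Op 3 fold_down: fold axis h@4; visible region now rows[4,8) x cols[0,8) = 4x8
Op 4 fold_right: fold axis v@4; visible region now rows[4,8) x cols[4,8) = 4x4
Op 5 fold_right: fold axis v@6; visible region now rows[4,8) x cols[6,8) = 4x2
Op 6 cut(0, 0): punch at orig (4,6); cuts so far [(4, 6)]; region rows[4,8) x cols[6,8) = 4x2
Op 7 cut(2, 1): punch at orig (6,7); cuts so far [(4, 6), (6, 7)]; region rows[4,8) x cols[6,8) = 4x2
Op 8 cut(0, 1): punch at orig (4,7); cuts so far [(4, 6), (4, 7), (6, 7)]; region rows[4,8) x cols[6,8) = 4x2
Unfold 1 (reflect across v@6): 6 holes -> [(4, 4), (4, 5), (4, 6), (4, 7), (6, 4), (6, 7)]
Unfold 2 (reflect across v@4): 12 holes -> [(4, 0), (4, 1), (4, 2), (4, 3), (4, 4), (4, 5), (4, 6), (4, 7), (6, 0), (6, 3), (6, 4), (6, 7)]
Unfold 3 (reflect across h@4): 24 holes -> [(1, 0), (1, 3), (1, 4), (1, 7), (3, 0), (3, 1), (3, 2), (3, 3), (3, 4), (3, 5), (3, 6), (3, 7), (4, 0), (4, 1), (4, 2), (4, 3), (4, 4), (4, 5), (4, 6), (4, 7), (6, 0), (6, 3), (6, 4), (6, 7)]
Unfold 4 (reflect across v@8): 48 holes -> [(1, 0), (1, 3), (1, 4), (1, 7), (1, 8), (1, 11), (1, 12), (1, 15), (3, 0), (3, 1), (3, 2), (3, 3), (3, 4), (3, 5), (3, 6), (3, 7), (3, 8), (3, 9), (3, 10), (3, 11), (3, 12), (3, 13), (3, 14), (3, 15), (4, 0), (4, 1), (4, 2), (4, 3), (4, 4), (4, 5), (4, 6), (4, 7), (4, 8), (4, 9), (4, 10), (4, 11), (4, 12), (4, 13), (4, 14), (4, 15), (6, 0), (6, 3), (6, 4), (6, 7), (6, 8), (6, 11), (6, 12), (6, 15)]
Unfold 5 (reflect across h@8): 96 holes -> [(1, 0), (1, 3), (1, 4), (1, 7), (1, 8), (1, 11), (1, 12), (1, 15), (3, 0), (3, 1), (3, 2), (3, 3), (3, 4), (3, 5), (3, 6), (3, 7), (3, 8), (3, 9), (3, 10), (3, 11), (3, 12), (3, 13), (3, 14), (3, 15), (4, 0), (4, 1), (4, 2), (4, 3), (4, 4), (4, 5), (4, 6), (4, 7), (4, 8), (4, 9), (4, 10), (4, 11), (4, 12), (4, 13), (4, 14), (4, 15), (6, 0), (6, 3), (6, 4), (6, 7), (6, 8), (6, 11), (6, 12), (6, 15), (9, 0), (9, 3), (9, 4), (9, 7), (9, 8), (9, 11), (9, 12), (9, 15), (11, 0), (11, 1), (11, 2), (11, 3), (11, 4), (11, 5), (11, 6), (11, 7), (11, 8), (11, 9), (11, 10), (11, 11), (11, 12), (11, 13), (11, 14), (11, 15), (12, 0), (12, 1), (12, 2), (12, 3), (12, 4), (12, 5), (12, 6), (12, 7), (12, 8), (12, 9), (12, 10), (12, 11), (12, 12), (12, 13), (12, 14), (12, 15), (14, 0), (14, 3), (14, 4), (14, 7), (14, 8), (14, 11), (14, 12), (14, 15)]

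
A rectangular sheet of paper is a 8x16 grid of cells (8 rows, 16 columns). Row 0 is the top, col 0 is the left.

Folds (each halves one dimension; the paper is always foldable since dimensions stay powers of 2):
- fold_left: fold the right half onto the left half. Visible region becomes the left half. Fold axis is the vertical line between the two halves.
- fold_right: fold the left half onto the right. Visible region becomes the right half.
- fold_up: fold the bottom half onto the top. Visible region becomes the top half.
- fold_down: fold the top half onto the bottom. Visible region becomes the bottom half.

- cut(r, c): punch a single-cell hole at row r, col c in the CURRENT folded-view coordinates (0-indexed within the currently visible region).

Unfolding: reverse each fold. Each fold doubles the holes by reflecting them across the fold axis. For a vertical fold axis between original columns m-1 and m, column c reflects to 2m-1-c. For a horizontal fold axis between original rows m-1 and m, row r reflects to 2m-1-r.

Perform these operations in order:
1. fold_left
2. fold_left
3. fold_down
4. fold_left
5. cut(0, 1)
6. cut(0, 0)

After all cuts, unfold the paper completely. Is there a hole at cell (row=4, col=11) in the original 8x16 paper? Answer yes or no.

Answer: yes

Derivation:
Op 1 fold_left: fold axis v@8; visible region now rows[0,8) x cols[0,8) = 8x8
Op 2 fold_left: fold axis v@4; visible region now rows[0,8) x cols[0,4) = 8x4
Op 3 fold_down: fold axis h@4; visible region now rows[4,8) x cols[0,4) = 4x4
Op 4 fold_left: fold axis v@2; visible region now rows[4,8) x cols[0,2) = 4x2
Op 5 cut(0, 1): punch at orig (4,1); cuts so far [(4, 1)]; region rows[4,8) x cols[0,2) = 4x2
Op 6 cut(0, 0): punch at orig (4,0); cuts so far [(4, 0), (4, 1)]; region rows[4,8) x cols[0,2) = 4x2
Unfold 1 (reflect across v@2): 4 holes -> [(4, 0), (4, 1), (4, 2), (4, 3)]
Unfold 2 (reflect across h@4): 8 holes -> [(3, 0), (3, 1), (3, 2), (3, 3), (4, 0), (4, 1), (4, 2), (4, 3)]
Unfold 3 (reflect across v@4): 16 holes -> [(3, 0), (3, 1), (3, 2), (3, 3), (3, 4), (3, 5), (3, 6), (3, 7), (4, 0), (4, 1), (4, 2), (4, 3), (4, 4), (4, 5), (4, 6), (4, 7)]
Unfold 4 (reflect across v@8): 32 holes -> [(3, 0), (3, 1), (3, 2), (3, 3), (3, 4), (3, 5), (3, 6), (3, 7), (3, 8), (3, 9), (3, 10), (3, 11), (3, 12), (3, 13), (3, 14), (3, 15), (4, 0), (4, 1), (4, 2), (4, 3), (4, 4), (4, 5), (4, 6), (4, 7), (4, 8), (4, 9), (4, 10), (4, 11), (4, 12), (4, 13), (4, 14), (4, 15)]
Holes: [(3, 0), (3, 1), (3, 2), (3, 3), (3, 4), (3, 5), (3, 6), (3, 7), (3, 8), (3, 9), (3, 10), (3, 11), (3, 12), (3, 13), (3, 14), (3, 15), (4, 0), (4, 1), (4, 2), (4, 3), (4, 4), (4, 5), (4, 6), (4, 7), (4, 8), (4, 9), (4, 10), (4, 11), (4, 12), (4, 13), (4, 14), (4, 15)]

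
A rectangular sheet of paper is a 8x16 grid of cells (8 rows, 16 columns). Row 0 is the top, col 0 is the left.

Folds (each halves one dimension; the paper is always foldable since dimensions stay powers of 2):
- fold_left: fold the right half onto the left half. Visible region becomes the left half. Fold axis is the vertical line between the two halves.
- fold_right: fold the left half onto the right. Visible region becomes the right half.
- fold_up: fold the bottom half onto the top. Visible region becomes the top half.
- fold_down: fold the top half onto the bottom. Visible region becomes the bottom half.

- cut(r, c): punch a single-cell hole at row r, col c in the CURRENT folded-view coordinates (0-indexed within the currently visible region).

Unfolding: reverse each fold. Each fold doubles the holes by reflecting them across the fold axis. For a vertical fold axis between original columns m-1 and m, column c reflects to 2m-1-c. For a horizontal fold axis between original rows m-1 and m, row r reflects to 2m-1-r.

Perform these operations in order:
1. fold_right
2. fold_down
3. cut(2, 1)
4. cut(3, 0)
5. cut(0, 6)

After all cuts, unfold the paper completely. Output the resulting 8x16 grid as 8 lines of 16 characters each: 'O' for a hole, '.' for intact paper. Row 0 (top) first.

Answer: .......OO.......
......O..O......
................
.O............O.
.O............O.
................
......O..O......
.......OO.......

Derivation:
Op 1 fold_right: fold axis v@8; visible region now rows[0,8) x cols[8,16) = 8x8
Op 2 fold_down: fold axis h@4; visible region now rows[4,8) x cols[8,16) = 4x8
Op 3 cut(2, 1): punch at orig (6,9); cuts so far [(6, 9)]; region rows[4,8) x cols[8,16) = 4x8
Op 4 cut(3, 0): punch at orig (7,8); cuts so far [(6, 9), (7, 8)]; region rows[4,8) x cols[8,16) = 4x8
Op 5 cut(0, 6): punch at orig (4,14); cuts so far [(4, 14), (6, 9), (7, 8)]; region rows[4,8) x cols[8,16) = 4x8
Unfold 1 (reflect across h@4): 6 holes -> [(0, 8), (1, 9), (3, 14), (4, 14), (6, 9), (7, 8)]
Unfold 2 (reflect across v@8): 12 holes -> [(0, 7), (0, 8), (1, 6), (1, 9), (3, 1), (3, 14), (4, 1), (4, 14), (6, 6), (6, 9), (7, 7), (7, 8)]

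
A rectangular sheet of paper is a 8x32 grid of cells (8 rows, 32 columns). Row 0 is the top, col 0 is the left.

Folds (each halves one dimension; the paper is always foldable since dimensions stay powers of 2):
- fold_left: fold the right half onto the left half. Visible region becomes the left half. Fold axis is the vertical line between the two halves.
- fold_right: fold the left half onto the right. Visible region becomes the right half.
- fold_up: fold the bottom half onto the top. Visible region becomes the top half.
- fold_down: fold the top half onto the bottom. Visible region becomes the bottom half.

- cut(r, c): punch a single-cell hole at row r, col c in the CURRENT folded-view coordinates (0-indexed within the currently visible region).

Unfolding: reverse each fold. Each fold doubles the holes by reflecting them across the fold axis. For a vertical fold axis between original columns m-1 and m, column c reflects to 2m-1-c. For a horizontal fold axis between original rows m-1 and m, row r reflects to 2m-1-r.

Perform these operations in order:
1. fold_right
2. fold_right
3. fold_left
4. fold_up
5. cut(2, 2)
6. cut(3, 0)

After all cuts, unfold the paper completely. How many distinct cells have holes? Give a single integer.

Answer: 32

Derivation:
Op 1 fold_right: fold axis v@16; visible region now rows[0,8) x cols[16,32) = 8x16
Op 2 fold_right: fold axis v@24; visible region now rows[0,8) x cols[24,32) = 8x8
Op 3 fold_left: fold axis v@28; visible region now rows[0,8) x cols[24,28) = 8x4
Op 4 fold_up: fold axis h@4; visible region now rows[0,4) x cols[24,28) = 4x4
Op 5 cut(2, 2): punch at orig (2,26); cuts so far [(2, 26)]; region rows[0,4) x cols[24,28) = 4x4
Op 6 cut(3, 0): punch at orig (3,24); cuts so far [(2, 26), (3, 24)]; region rows[0,4) x cols[24,28) = 4x4
Unfold 1 (reflect across h@4): 4 holes -> [(2, 26), (3, 24), (4, 24), (5, 26)]
Unfold 2 (reflect across v@28): 8 holes -> [(2, 26), (2, 29), (3, 24), (3, 31), (4, 24), (4, 31), (5, 26), (5, 29)]
Unfold 3 (reflect across v@24): 16 holes -> [(2, 18), (2, 21), (2, 26), (2, 29), (3, 16), (3, 23), (3, 24), (3, 31), (4, 16), (4, 23), (4, 24), (4, 31), (5, 18), (5, 21), (5, 26), (5, 29)]
Unfold 4 (reflect across v@16): 32 holes -> [(2, 2), (2, 5), (2, 10), (2, 13), (2, 18), (2, 21), (2, 26), (2, 29), (3, 0), (3, 7), (3, 8), (3, 15), (3, 16), (3, 23), (3, 24), (3, 31), (4, 0), (4, 7), (4, 8), (4, 15), (4, 16), (4, 23), (4, 24), (4, 31), (5, 2), (5, 5), (5, 10), (5, 13), (5, 18), (5, 21), (5, 26), (5, 29)]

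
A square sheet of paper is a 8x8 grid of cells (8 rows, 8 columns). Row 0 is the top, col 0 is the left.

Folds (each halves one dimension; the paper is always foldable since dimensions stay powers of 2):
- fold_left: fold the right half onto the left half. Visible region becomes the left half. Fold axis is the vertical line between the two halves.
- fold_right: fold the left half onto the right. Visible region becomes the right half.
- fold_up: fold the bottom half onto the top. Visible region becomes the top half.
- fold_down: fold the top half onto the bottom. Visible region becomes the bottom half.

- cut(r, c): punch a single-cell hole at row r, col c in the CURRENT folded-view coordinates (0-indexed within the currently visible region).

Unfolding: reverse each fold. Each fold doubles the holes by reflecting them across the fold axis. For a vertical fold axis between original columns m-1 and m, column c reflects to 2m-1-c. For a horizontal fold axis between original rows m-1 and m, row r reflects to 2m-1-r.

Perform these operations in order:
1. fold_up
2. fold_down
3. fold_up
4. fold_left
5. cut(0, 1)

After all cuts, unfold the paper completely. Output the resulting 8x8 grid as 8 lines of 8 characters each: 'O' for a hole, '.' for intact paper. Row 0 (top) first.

Answer: .O....O.
.O....O.
.O....O.
.O....O.
.O....O.
.O....O.
.O....O.
.O....O.

Derivation:
Op 1 fold_up: fold axis h@4; visible region now rows[0,4) x cols[0,8) = 4x8
Op 2 fold_down: fold axis h@2; visible region now rows[2,4) x cols[0,8) = 2x8
Op 3 fold_up: fold axis h@3; visible region now rows[2,3) x cols[0,8) = 1x8
Op 4 fold_left: fold axis v@4; visible region now rows[2,3) x cols[0,4) = 1x4
Op 5 cut(0, 1): punch at orig (2,1); cuts so far [(2, 1)]; region rows[2,3) x cols[0,4) = 1x4
Unfold 1 (reflect across v@4): 2 holes -> [(2, 1), (2, 6)]
Unfold 2 (reflect across h@3): 4 holes -> [(2, 1), (2, 6), (3, 1), (3, 6)]
Unfold 3 (reflect across h@2): 8 holes -> [(0, 1), (0, 6), (1, 1), (1, 6), (2, 1), (2, 6), (3, 1), (3, 6)]
Unfold 4 (reflect across h@4): 16 holes -> [(0, 1), (0, 6), (1, 1), (1, 6), (2, 1), (2, 6), (3, 1), (3, 6), (4, 1), (4, 6), (5, 1), (5, 6), (6, 1), (6, 6), (7, 1), (7, 6)]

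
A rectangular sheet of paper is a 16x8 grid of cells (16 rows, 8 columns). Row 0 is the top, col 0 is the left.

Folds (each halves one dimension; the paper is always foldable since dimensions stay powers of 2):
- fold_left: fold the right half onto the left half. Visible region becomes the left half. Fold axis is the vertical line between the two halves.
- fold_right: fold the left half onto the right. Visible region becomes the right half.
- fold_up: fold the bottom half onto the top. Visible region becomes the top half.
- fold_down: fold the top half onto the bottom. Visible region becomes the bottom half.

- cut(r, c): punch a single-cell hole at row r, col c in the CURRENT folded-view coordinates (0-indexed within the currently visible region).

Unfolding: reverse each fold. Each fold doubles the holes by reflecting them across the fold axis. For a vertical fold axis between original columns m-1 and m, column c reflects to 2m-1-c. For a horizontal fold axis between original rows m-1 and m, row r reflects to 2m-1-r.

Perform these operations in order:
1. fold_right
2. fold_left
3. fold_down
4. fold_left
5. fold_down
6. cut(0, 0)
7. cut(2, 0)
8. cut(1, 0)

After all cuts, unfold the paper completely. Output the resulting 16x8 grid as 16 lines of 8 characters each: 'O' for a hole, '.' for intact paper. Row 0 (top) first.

Answer: ........
OOOOOOOO
OOOOOOOO
OOOOOOOO
OOOOOOOO
OOOOOOOO
OOOOOOOO
........
........
OOOOOOOO
OOOOOOOO
OOOOOOOO
OOOOOOOO
OOOOOOOO
OOOOOOOO
........

Derivation:
Op 1 fold_right: fold axis v@4; visible region now rows[0,16) x cols[4,8) = 16x4
Op 2 fold_left: fold axis v@6; visible region now rows[0,16) x cols[4,6) = 16x2
Op 3 fold_down: fold axis h@8; visible region now rows[8,16) x cols[4,6) = 8x2
Op 4 fold_left: fold axis v@5; visible region now rows[8,16) x cols[4,5) = 8x1
Op 5 fold_down: fold axis h@12; visible region now rows[12,16) x cols[4,5) = 4x1
Op 6 cut(0, 0): punch at orig (12,4); cuts so far [(12, 4)]; region rows[12,16) x cols[4,5) = 4x1
Op 7 cut(2, 0): punch at orig (14,4); cuts so far [(12, 4), (14, 4)]; region rows[12,16) x cols[4,5) = 4x1
Op 8 cut(1, 0): punch at orig (13,4); cuts so far [(12, 4), (13, 4), (14, 4)]; region rows[12,16) x cols[4,5) = 4x1
Unfold 1 (reflect across h@12): 6 holes -> [(9, 4), (10, 4), (11, 4), (12, 4), (13, 4), (14, 4)]
Unfold 2 (reflect across v@5): 12 holes -> [(9, 4), (9, 5), (10, 4), (10, 5), (11, 4), (11, 5), (12, 4), (12, 5), (13, 4), (13, 5), (14, 4), (14, 5)]
Unfold 3 (reflect across h@8): 24 holes -> [(1, 4), (1, 5), (2, 4), (2, 5), (3, 4), (3, 5), (4, 4), (4, 5), (5, 4), (5, 5), (6, 4), (6, 5), (9, 4), (9, 5), (10, 4), (10, 5), (11, 4), (11, 5), (12, 4), (12, 5), (13, 4), (13, 5), (14, 4), (14, 5)]
Unfold 4 (reflect across v@6): 48 holes -> [(1, 4), (1, 5), (1, 6), (1, 7), (2, 4), (2, 5), (2, 6), (2, 7), (3, 4), (3, 5), (3, 6), (3, 7), (4, 4), (4, 5), (4, 6), (4, 7), (5, 4), (5, 5), (5, 6), (5, 7), (6, 4), (6, 5), (6, 6), (6, 7), (9, 4), (9, 5), (9, 6), (9, 7), (10, 4), (10, 5), (10, 6), (10, 7), (11, 4), (11, 5), (11, 6), (11, 7), (12, 4), (12, 5), (12, 6), (12, 7), (13, 4), (13, 5), (13, 6), (13, 7), (14, 4), (14, 5), (14, 6), (14, 7)]
Unfold 5 (reflect across v@4): 96 holes -> [(1, 0), (1, 1), (1, 2), (1, 3), (1, 4), (1, 5), (1, 6), (1, 7), (2, 0), (2, 1), (2, 2), (2, 3), (2, 4), (2, 5), (2, 6), (2, 7), (3, 0), (3, 1), (3, 2), (3, 3), (3, 4), (3, 5), (3, 6), (3, 7), (4, 0), (4, 1), (4, 2), (4, 3), (4, 4), (4, 5), (4, 6), (4, 7), (5, 0), (5, 1), (5, 2), (5, 3), (5, 4), (5, 5), (5, 6), (5, 7), (6, 0), (6, 1), (6, 2), (6, 3), (6, 4), (6, 5), (6, 6), (6, 7), (9, 0), (9, 1), (9, 2), (9, 3), (9, 4), (9, 5), (9, 6), (9, 7), (10, 0), (10, 1), (10, 2), (10, 3), (10, 4), (10, 5), (10, 6), (10, 7), (11, 0), (11, 1), (11, 2), (11, 3), (11, 4), (11, 5), (11, 6), (11, 7), (12, 0), (12, 1), (12, 2), (12, 3), (12, 4), (12, 5), (12, 6), (12, 7), (13, 0), (13, 1), (13, 2), (13, 3), (13, 4), (13, 5), (13, 6), (13, 7), (14, 0), (14, 1), (14, 2), (14, 3), (14, 4), (14, 5), (14, 6), (14, 7)]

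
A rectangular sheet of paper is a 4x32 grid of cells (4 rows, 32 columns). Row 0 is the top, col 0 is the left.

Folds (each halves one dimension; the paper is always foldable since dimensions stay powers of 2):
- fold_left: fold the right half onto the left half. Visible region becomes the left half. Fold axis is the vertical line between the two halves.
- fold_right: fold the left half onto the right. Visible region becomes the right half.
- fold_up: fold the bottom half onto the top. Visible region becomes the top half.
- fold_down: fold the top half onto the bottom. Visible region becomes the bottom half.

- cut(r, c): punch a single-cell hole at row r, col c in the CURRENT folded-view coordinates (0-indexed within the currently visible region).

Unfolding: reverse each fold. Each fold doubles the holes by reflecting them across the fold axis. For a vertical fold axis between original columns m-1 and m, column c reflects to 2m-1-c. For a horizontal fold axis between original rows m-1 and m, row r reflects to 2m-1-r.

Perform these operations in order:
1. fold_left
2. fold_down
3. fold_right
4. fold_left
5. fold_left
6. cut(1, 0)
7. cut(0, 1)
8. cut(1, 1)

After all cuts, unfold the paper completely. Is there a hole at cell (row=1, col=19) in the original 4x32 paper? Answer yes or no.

Op 1 fold_left: fold axis v@16; visible region now rows[0,4) x cols[0,16) = 4x16
Op 2 fold_down: fold axis h@2; visible region now rows[2,4) x cols[0,16) = 2x16
Op 3 fold_right: fold axis v@8; visible region now rows[2,4) x cols[8,16) = 2x8
Op 4 fold_left: fold axis v@12; visible region now rows[2,4) x cols[8,12) = 2x4
Op 5 fold_left: fold axis v@10; visible region now rows[2,4) x cols[8,10) = 2x2
Op 6 cut(1, 0): punch at orig (3,8); cuts so far [(3, 8)]; region rows[2,4) x cols[8,10) = 2x2
Op 7 cut(0, 1): punch at orig (2,9); cuts so far [(2, 9), (3, 8)]; region rows[2,4) x cols[8,10) = 2x2
Op 8 cut(1, 1): punch at orig (3,9); cuts so far [(2, 9), (3, 8), (3, 9)]; region rows[2,4) x cols[8,10) = 2x2
Unfold 1 (reflect across v@10): 6 holes -> [(2, 9), (2, 10), (3, 8), (3, 9), (3, 10), (3, 11)]
Unfold 2 (reflect across v@12): 12 holes -> [(2, 9), (2, 10), (2, 13), (2, 14), (3, 8), (3, 9), (3, 10), (3, 11), (3, 12), (3, 13), (3, 14), (3, 15)]
Unfold 3 (reflect across v@8): 24 holes -> [(2, 1), (2, 2), (2, 5), (2, 6), (2, 9), (2, 10), (2, 13), (2, 14), (3, 0), (3, 1), (3, 2), (3, 3), (3, 4), (3, 5), (3, 6), (3, 7), (3, 8), (3, 9), (3, 10), (3, 11), (3, 12), (3, 13), (3, 14), (3, 15)]
Unfold 4 (reflect across h@2): 48 holes -> [(0, 0), (0, 1), (0, 2), (0, 3), (0, 4), (0, 5), (0, 6), (0, 7), (0, 8), (0, 9), (0, 10), (0, 11), (0, 12), (0, 13), (0, 14), (0, 15), (1, 1), (1, 2), (1, 5), (1, 6), (1, 9), (1, 10), (1, 13), (1, 14), (2, 1), (2, 2), (2, 5), (2, 6), (2, 9), (2, 10), (2, 13), (2, 14), (3, 0), (3, 1), (3, 2), (3, 3), (3, 4), (3, 5), (3, 6), (3, 7), (3, 8), (3, 9), (3, 10), (3, 11), (3, 12), (3, 13), (3, 14), (3, 15)]
Unfold 5 (reflect across v@16): 96 holes -> [(0, 0), (0, 1), (0, 2), (0, 3), (0, 4), (0, 5), (0, 6), (0, 7), (0, 8), (0, 9), (0, 10), (0, 11), (0, 12), (0, 13), (0, 14), (0, 15), (0, 16), (0, 17), (0, 18), (0, 19), (0, 20), (0, 21), (0, 22), (0, 23), (0, 24), (0, 25), (0, 26), (0, 27), (0, 28), (0, 29), (0, 30), (0, 31), (1, 1), (1, 2), (1, 5), (1, 6), (1, 9), (1, 10), (1, 13), (1, 14), (1, 17), (1, 18), (1, 21), (1, 22), (1, 25), (1, 26), (1, 29), (1, 30), (2, 1), (2, 2), (2, 5), (2, 6), (2, 9), (2, 10), (2, 13), (2, 14), (2, 17), (2, 18), (2, 21), (2, 22), (2, 25), (2, 26), (2, 29), (2, 30), (3, 0), (3, 1), (3, 2), (3, 3), (3, 4), (3, 5), (3, 6), (3, 7), (3, 8), (3, 9), (3, 10), (3, 11), (3, 12), (3, 13), (3, 14), (3, 15), (3, 16), (3, 17), (3, 18), (3, 19), (3, 20), (3, 21), (3, 22), (3, 23), (3, 24), (3, 25), (3, 26), (3, 27), (3, 28), (3, 29), (3, 30), (3, 31)]
Holes: [(0, 0), (0, 1), (0, 2), (0, 3), (0, 4), (0, 5), (0, 6), (0, 7), (0, 8), (0, 9), (0, 10), (0, 11), (0, 12), (0, 13), (0, 14), (0, 15), (0, 16), (0, 17), (0, 18), (0, 19), (0, 20), (0, 21), (0, 22), (0, 23), (0, 24), (0, 25), (0, 26), (0, 27), (0, 28), (0, 29), (0, 30), (0, 31), (1, 1), (1, 2), (1, 5), (1, 6), (1, 9), (1, 10), (1, 13), (1, 14), (1, 17), (1, 18), (1, 21), (1, 22), (1, 25), (1, 26), (1, 29), (1, 30), (2, 1), (2, 2), (2, 5), (2, 6), (2, 9), (2, 10), (2, 13), (2, 14), (2, 17), (2, 18), (2, 21), (2, 22), (2, 25), (2, 26), (2, 29), (2, 30), (3, 0), (3, 1), (3, 2), (3, 3), (3, 4), (3, 5), (3, 6), (3, 7), (3, 8), (3, 9), (3, 10), (3, 11), (3, 12), (3, 13), (3, 14), (3, 15), (3, 16), (3, 17), (3, 18), (3, 19), (3, 20), (3, 21), (3, 22), (3, 23), (3, 24), (3, 25), (3, 26), (3, 27), (3, 28), (3, 29), (3, 30), (3, 31)]

Answer: no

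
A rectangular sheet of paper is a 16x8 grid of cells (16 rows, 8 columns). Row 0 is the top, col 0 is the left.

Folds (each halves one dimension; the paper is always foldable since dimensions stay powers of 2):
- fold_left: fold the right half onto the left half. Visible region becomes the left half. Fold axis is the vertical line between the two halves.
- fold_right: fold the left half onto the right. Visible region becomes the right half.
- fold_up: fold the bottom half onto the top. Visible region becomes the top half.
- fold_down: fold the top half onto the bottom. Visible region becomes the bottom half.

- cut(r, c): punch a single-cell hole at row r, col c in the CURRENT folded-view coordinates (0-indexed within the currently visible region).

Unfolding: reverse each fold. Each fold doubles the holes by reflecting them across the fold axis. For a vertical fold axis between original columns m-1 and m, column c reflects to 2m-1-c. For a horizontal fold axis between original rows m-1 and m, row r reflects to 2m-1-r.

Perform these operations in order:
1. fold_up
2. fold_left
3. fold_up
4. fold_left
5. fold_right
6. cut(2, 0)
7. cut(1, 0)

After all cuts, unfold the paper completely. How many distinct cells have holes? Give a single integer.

Op 1 fold_up: fold axis h@8; visible region now rows[0,8) x cols[0,8) = 8x8
Op 2 fold_left: fold axis v@4; visible region now rows[0,8) x cols[0,4) = 8x4
Op 3 fold_up: fold axis h@4; visible region now rows[0,4) x cols[0,4) = 4x4
Op 4 fold_left: fold axis v@2; visible region now rows[0,4) x cols[0,2) = 4x2
Op 5 fold_right: fold axis v@1; visible region now rows[0,4) x cols[1,2) = 4x1
Op 6 cut(2, 0): punch at orig (2,1); cuts so far [(2, 1)]; region rows[0,4) x cols[1,2) = 4x1
Op 7 cut(1, 0): punch at orig (1,1); cuts so far [(1, 1), (2, 1)]; region rows[0,4) x cols[1,2) = 4x1
Unfold 1 (reflect across v@1): 4 holes -> [(1, 0), (1, 1), (2, 0), (2, 1)]
Unfold 2 (reflect across v@2): 8 holes -> [(1, 0), (1, 1), (1, 2), (1, 3), (2, 0), (2, 1), (2, 2), (2, 3)]
Unfold 3 (reflect across h@4): 16 holes -> [(1, 0), (1, 1), (1, 2), (1, 3), (2, 0), (2, 1), (2, 2), (2, 3), (5, 0), (5, 1), (5, 2), (5, 3), (6, 0), (6, 1), (6, 2), (6, 3)]
Unfold 4 (reflect across v@4): 32 holes -> [(1, 0), (1, 1), (1, 2), (1, 3), (1, 4), (1, 5), (1, 6), (1, 7), (2, 0), (2, 1), (2, 2), (2, 3), (2, 4), (2, 5), (2, 6), (2, 7), (5, 0), (5, 1), (5, 2), (5, 3), (5, 4), (5, 5), (5, 6), (5, 7), (6, 0), (6, 1), (6, 2), (6, 3), (6, 4), (6, 5), (6, 6), (6, 7)]
Unfold 5 (reflect across h@8): 64 holes -> [(1, 0), (1, 1), (1, 2), (1, 3), (1, 4), (1, 5), (1, 6), (1, 7), (2, 0), (2, 1), (2, 2), (2, 3), (2, 4), (2, 5), (2, 6), (2, 7), (5, 0), (5, 1), (5, 2), (5, 3), (5, 4), (5, 5), (5, 6), (5, 7), (6, 0), (6, 1), (6, 2), (6, 3), (6, 4), (6, 5), (6, 6), (6, 7), (9, 0), (9, 1), (9, 2), (9, 3), (9, 4), (9, 5), (9, 6), (9, 7), (10, 0), (10, 1), (10, 2), (10, 3), (10, 4), (10, 5), (10, 6), (10, 7), (13, 0), (13, 1), (13, 2), (13, 3), (13, 4), (13, 5), (13, 6), (13, 7), (14, 0), (14, 1), (14, 2), (14, 3), (14, 4), (14, 5), (14, 6), (14, 7)]

Answer: 64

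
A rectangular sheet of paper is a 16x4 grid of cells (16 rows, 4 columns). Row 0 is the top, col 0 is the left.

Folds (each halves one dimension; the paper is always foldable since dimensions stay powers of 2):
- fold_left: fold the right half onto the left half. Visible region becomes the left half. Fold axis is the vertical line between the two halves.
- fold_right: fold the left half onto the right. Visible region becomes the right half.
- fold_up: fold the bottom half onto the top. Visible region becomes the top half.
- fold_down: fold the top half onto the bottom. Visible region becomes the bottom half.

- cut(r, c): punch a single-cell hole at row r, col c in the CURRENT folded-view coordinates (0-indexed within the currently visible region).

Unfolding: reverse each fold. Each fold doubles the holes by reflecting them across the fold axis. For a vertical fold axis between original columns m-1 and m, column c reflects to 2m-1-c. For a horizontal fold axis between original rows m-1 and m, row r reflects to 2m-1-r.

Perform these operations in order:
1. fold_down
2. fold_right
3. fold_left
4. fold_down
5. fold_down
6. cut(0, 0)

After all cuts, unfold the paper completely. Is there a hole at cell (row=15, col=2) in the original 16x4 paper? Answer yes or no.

Op 1 fold_down: fold axis h@8; visible region now rows[8,16) x cols[0,4) = 8x4
Op 2 fold_right: fold axis v@2; visible region now rows[8,16) x cols[2,4) = 8x2
Op 3 fold_left: fold axis v@3; visible region now rows[8,16) x cols[2,3) = 8x1
Op 4 fold_down: fold axis h@12; visible region now rows[12,16) x cols[2,3) = 4x1
Op 5 fold_down: fold axis h@14; visible region now rows[14,16) x cols[2,3) = 2x1
Op 6 cut(0, 0): punch at orig (14,2); cuts so far [(14, 2)]; region rows[14,16) x cols[2,3) = 2x1
Unfold 1 (reflect across h@14): 2 holes -> [(13, 2), (14, 2)]
Unfold 2 (reflect across h@12): 4 holes -> [(9, 2), (10, 2), (13, 2), (14, 2)]
Unfold 3 (reflect across v@3): 8 holes -> [(9, 2), (9, 3), (10, 2), (10, 3), (13, 2), (13, 3), (14, 2), (14, 3)]
Unfold 4 (reflect across v@2): 16 holes -> [(9, 0), (9, 1), (9, 2), (9, 3), (10, 0), (10, 1), (10, 2), (10, 3), (13, 0), (13, 1), (13, 2), (13, 3), (14, 0), (14, 1), (14, 2), (14, 3)]
Unfold 5 (reflect across h@8): 32 holes -> [(1, 0), (1, 1), (1, 2), (1, 3), (2, 0), (2, 1), (2, 2), (2, 3), (5, 0), (5, 1), (5, 2), (5, 3), (6, 0), (6, 1), (6, 2), (6, 3), (9, 0), (9, 1), (9, 2), (9, 3), (10, 0), (10, 1), (10, 2), (10, 3), (13, 0), (13, 1), (13, 2), (13, 3), (14, 0), (14, 1), (14, 2), (14, 3)]
Holes: [(1, 0), (1, 1), (1, 2), (1, 3), (2, 0), (2, 1), (2, 2), (2, 3), (5, 0), (5, 1), (5, 2), (5, 3), (6, 0), (6, 1), (6, 2), (6, 3), (9, 0), (9, 1), (9, 2), (9, 3), (10, 0), (10, 1), (10, 2), (10, 3), (13, 0), (13, 1), (13, 2), (13, 3), (14, 0), (14, 1), (14, 2), (14, 3)]

Answer: no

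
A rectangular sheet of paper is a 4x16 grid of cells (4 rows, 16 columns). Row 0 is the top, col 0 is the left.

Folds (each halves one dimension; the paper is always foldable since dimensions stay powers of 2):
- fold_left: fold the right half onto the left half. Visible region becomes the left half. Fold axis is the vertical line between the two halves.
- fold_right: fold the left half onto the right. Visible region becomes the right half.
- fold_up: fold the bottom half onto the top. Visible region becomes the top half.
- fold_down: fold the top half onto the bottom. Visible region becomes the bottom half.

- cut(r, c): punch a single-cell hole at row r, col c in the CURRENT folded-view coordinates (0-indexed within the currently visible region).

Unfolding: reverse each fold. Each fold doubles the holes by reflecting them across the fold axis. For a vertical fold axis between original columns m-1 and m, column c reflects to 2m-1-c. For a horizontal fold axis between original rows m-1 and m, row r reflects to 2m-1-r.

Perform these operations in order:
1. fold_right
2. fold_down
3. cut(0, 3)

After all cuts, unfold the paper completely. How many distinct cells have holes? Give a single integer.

Op 1 fold_right: fold axis v@8; visible region now rows[0,4) x cols[8,16) = 4x8
Op 2 fold_down: fold axis h@2; visible region now rows[2,4) x cols[8,16) = 2x8
Op 3 cut(0, 3): punch at orig (2,11); cuts so far [(2, 11)]; region rows[2,4) x cols[8,16) = 2x8
Unfold 1 (reflect across h@2): 2 holes -> [(1, 11), (2, 11)]
Unfold 2 (reflect across v@8): 4 holes -> [(1, 4), (1, 11), (2, 4), (2, 11)]

Answer: 4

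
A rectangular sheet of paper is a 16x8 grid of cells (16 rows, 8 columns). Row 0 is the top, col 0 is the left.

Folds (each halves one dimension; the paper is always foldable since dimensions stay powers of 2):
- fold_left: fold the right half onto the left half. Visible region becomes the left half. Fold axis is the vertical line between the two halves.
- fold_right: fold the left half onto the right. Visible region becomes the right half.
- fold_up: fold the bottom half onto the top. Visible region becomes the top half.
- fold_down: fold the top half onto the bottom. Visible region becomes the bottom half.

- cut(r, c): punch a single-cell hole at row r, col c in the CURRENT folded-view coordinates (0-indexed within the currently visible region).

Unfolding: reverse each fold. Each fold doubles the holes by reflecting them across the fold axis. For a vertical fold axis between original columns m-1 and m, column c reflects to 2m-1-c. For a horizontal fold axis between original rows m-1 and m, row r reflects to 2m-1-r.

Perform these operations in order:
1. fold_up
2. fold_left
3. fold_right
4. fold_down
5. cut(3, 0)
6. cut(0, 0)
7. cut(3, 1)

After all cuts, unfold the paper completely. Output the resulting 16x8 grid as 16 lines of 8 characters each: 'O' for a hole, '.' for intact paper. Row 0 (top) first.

Answer: OOOOOOOO
........
........
.OO..OO.
.OO..OO.
........
........
OOOOOOOO
OOOOOOOO
........
........
.OO..OO.
.OO..OO.
........
........
OOOOOOOO

Derivation:
Op 1 fold_up: fold axis h@8; visible region now rows[0,8) x cols[0,8) = 8x8
Op 2 fold_left: fold axis v@4; visible region now rows[0,8) x cols[0,4) = 8x4
Op 3 fold_right: fold axis v@2; visible region now rows[0,8) x cols[2,4) = 8x2
Op 4 fold_down: fold axis h@4; visible region now rows[4,8) x cols[2,4) = 4x2
Op 5 cut(3, 0): punch at orig (7,2); cuts so far [(7, 2)]; region rows[4,8) x cols[2,4) = 4x2
Op 6 cut(0, 0): punch at orig (4,2); cuts so far [(4, 2), (7, 2)]; region rows[4,8) x cols[2,4) = 4x2
Op 7 cut(3, 1): punch at orig (7,3); cuts so far [(4, 2), (7, 2), (7, 3)]; region rows[4,8) x cols[2,4) = 4x2
Unfold 1 (reflect across h@4): 6 holes -> [(0, 2), (0, 3), (3, 2), (4, 2), (7, 2), (7, 3)]
Unfold 2 (reflect across v@2): 12 holes -> [(0, 0), (0, 1), (0, 2), (0, 3), (3, 1), (3, 2), (4, 1), (4, 2), (7, 0), (7, 1), (7, 2), (7, 3)]
Unfold 3 (reflect across v@4): 24 holes -> [(0, 0), (0, 1), (0, 2), (0, 3), (0, 4), (0, 5), (0, 6), (0, 7), (3, 1), (3, 2), (3, 5), (3, 6), (4, 1), (4, 2), (4, 5), (4, 6), (7, 0), (7, 1), (7, 2), (7, 3), (7, 4), (7, 5), (7, 6), (7, 7)]
Unfold 4 (reflect across h@8): 48 holes -> [(0, 0), (0, 1), (0, 2), (0, 3), (0, 4), (0, 5), (0, 6), (0, 7), (3, 1), (3, 2), (3, 5), (3, 6), (4, 1), (4, 2), (4, 5), (4, 6), (7, 0), (7, 1), (7, 2), (7, 3), (7, 4), (7, 5), (7, 6), (7, 7), (8, 0), (8, 1), (8, 2), (8, 3), (8, 4), (8, 5), (8, 6), (8, 7), (11, 1), (11, 2), (11, 5), (11, 6), (12, 1), (12, 2), (12, 5), (12, 6), (15, 0), (15, 1), (15, 2), (15, 3), (15, 4), (15, 5), (15, 6), (15, 7)]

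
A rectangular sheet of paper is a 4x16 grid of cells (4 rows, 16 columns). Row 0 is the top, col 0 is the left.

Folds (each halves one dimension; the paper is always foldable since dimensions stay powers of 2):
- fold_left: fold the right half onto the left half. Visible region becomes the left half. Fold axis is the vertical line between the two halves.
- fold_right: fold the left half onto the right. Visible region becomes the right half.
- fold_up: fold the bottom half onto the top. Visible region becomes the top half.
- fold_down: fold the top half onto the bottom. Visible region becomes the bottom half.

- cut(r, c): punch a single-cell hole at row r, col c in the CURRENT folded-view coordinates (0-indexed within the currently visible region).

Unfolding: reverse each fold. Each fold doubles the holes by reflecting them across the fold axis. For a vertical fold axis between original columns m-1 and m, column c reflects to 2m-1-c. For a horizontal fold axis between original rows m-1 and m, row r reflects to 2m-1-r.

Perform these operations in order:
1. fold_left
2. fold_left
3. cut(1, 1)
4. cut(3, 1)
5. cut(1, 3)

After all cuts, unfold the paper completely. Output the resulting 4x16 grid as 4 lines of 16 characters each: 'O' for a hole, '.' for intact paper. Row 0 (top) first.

Op 1 fold_left: fold axis v@8; visible region now rows[0,4) x cols[0,8) = 4x8
Op 2 fold_left: fold axis v@4; visible region now rows[0,4) x cols[0,4) = 4x4
Op 3 cut(1, 1): punch at orig (1,1); cuts so far [(1, 1)]; region rows[0,4) x cols[0,4) = 4x4
Op 4 cut(3, 1): punch at orig (3,1); cuts so far [(1, 1), (3, 1)]; region rows[0,4) x cols[0,4) = 4x4
Op 5 cut(1, 3): punch at orig (1,3); cuts so far [(1, 1), (1, 3), (3, 1)]; region rows[0,4) x cols[0,4) = 4x4
Unfold 1 (reflect across v@4): 6 holes -> [(1, 1), (1, 3), (1, 4), (1, 6), (3, 1), (3, 6)]
Unfold 2 (reflect across v@8): 12 holes -> [(1, 1), (1, 3), (1, 4), (1, 6), (1, 9), (1, 11), (1, 12), (1, 14), (3, 1), (3, 6), (3, 9), (3, 14)]

Answer: ................
.O.OO.O..O.OO.O.
................
.O....O..O....O.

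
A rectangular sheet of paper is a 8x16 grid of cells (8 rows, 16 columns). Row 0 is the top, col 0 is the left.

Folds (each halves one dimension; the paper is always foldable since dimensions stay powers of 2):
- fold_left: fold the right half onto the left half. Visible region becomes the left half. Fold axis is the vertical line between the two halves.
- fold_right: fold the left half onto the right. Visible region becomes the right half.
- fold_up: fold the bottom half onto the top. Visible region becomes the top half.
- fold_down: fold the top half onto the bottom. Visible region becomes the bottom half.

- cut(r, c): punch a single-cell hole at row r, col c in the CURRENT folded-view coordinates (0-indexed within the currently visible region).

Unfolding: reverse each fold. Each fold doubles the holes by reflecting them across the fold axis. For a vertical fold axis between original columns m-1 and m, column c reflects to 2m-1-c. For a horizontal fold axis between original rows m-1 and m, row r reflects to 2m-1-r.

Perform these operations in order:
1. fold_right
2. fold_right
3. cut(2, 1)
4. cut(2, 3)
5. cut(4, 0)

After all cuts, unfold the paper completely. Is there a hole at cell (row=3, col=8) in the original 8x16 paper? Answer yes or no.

Op 1 fold_right: fold axis v@8; visible region now rows[0,8) x cols[8,16) = 8x8
Op 2 fold_right: fold axis v@12; visible region now rows[0,8) x cols[12,16) = 8x4
Op 3 cut(2, 1): punch at orig (2,13); cuts so far [(2, 13)]; region rows[0,8) x cols[12,16) = 8x4
Op 4 cut(2, 3): punch at orig (2,15); cuts so far [(2, 13), (2, 15)]; region rows[0,8) x cols[12,16) = 8x4
Op 5 cut(4, 0): punch at orig (4,12); cuts so far [(2, 13), (2, 15), (4, 12)]; region rows[0,8) x cols[12,16) = 8x4
Unfold 1 (reflect across v@12): 6 holes -> [(2, 8), (2, 10), (2, 13), (2, 15), (4, 11), (4, 12)]
Unfold 2 (reflect across v@8): 12 holes -> [(2, 0), (2, 2), (2, 5), (2, 7), (2, 8), (2, 10), (2, 13), (2, 15), (4, 3), (4, 4), (4, 11), (4, 12)]
Holes: [(2, 0), (2, 2), (2, 5), (2, 7), (2, 8), (2, 10), (2, 13), (2, 15), (4, 3), (4, 4), (4, 11), (4, 12)]

Answer: no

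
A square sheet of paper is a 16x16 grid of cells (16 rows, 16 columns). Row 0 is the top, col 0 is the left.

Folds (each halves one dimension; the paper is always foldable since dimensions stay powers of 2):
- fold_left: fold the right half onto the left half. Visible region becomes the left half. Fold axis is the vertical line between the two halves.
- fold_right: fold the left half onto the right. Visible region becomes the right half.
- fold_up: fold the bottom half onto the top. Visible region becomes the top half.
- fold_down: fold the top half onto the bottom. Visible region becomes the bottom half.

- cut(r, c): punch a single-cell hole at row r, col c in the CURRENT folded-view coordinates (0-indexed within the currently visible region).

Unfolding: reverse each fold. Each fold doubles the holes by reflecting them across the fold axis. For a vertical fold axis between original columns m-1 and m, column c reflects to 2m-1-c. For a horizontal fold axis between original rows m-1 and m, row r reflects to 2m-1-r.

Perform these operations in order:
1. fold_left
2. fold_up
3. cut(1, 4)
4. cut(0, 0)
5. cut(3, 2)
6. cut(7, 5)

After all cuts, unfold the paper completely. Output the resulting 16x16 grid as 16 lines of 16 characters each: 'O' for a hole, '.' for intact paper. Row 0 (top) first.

Op 1 fold_left: fold axis v@8; visible region now rows[0,16) x cols[0,8) = 16x8
Op 2 fold_up: fold axis h@8; visible region now rows[0,8) x cols[0,8) = 8x8
Op 3 cut(1, 4): punch at orig (1,4); cuts so far [(1, 4)]; region rows[0,8) x cols[0,8) = 8x8
Op 4 cut(0, 0): punch at orig (0,0); cuts so far [(0, 0), (1, 4)]; region rows[0,8) x cols[0,8) = 8x8
Op 5 cut(3, 2): punch at orig (3,2); cuts so far [(0, 0), (1, 4), (3, 2)]; region rows[0,8) x cols[0,8) = 8x8
Op 6 cut(7, 5): punch at orig (7,5); cuts so far [(0, 0), (1, 4), (3, 2), (7, 5)]; region rows[0,8) x cols[0,8) = 8x8
Unfold 1 (reflect across h@8): 8 holes -> [(0, 0), (1, 4), (3, 2), (7, 5), (8, 5), (12, 2), (14, 4), (15, 0)]
Unfold 2 (reflect across v@8): 16 holes -> [(0, 0), (0, 15), (1, 4), (1, 11), (3, 2), (3, 13), (7, 5), (7, 10), (8, 5), (8, 10), (12, 2), (12, 13), (14, 4), (14, 11), (15, 0), (15, 15)]

Answer: O..............O
....O......O....
................
..O..........O..
................
................
................
.....O....O.....
.....O....O.....
................
................
................
..O..........O..
................
....O......O....
O..............O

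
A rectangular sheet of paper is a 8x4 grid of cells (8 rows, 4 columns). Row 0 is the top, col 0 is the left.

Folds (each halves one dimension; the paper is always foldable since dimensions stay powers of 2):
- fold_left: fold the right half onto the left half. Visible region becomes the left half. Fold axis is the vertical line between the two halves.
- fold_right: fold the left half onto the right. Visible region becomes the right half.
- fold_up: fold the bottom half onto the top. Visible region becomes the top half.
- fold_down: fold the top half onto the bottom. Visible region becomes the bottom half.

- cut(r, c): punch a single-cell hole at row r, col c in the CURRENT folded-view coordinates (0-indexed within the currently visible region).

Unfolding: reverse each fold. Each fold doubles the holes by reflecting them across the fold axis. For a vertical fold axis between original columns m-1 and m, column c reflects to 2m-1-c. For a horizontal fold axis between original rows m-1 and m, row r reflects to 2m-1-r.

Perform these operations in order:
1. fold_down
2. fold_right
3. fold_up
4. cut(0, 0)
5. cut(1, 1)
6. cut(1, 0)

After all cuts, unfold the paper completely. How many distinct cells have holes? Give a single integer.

Op 1 fold_down: fold axis h@4; visible region now rows[4,8) x cols[0,4) = 4x4
Op 2 fold_right: fold axis v@2; visible region now rows[4,8) x cols[2,4) = 4x2
Op 3 fold_up: fold axis h@6; visible region now rows[4,6) x cols[2,4) = 2x2
Op 4 cut(0, 0): punch at orig (4,2); cuts so far [(4, 2)]; region rows[4,6) x cols[2,4) = 2x2
Op 5 cut(1, 1): punch at orig (5,3); cuts so far [(4, 2), (5, 3)]; region rows[4,6) x cols[2,4) = 2x2
Op 6 cut(1, 0): punch at orig (5,2); cuts so far [(4, 2), (5, 2), (5, 3)]; region rows[4,6) x cols[2,4) = 2x2
Unfold 1 (reflect across h@6): 6 holes -> [(4, 2), (5, 2), (5, 3), (6, 2), (6, 3), (7, 2)]
Unfold 2 (reflect across v@2): 12 holes -> [(4, 1), (4, 2), (5, 0), (5, 1), (5, 2), (5, 3), (6, 0), (6, 1), (6, 2), (6, 3), (7, 1), (7, 2)]
Unfold 3 (reflect across h@4): 24 holes -> [(0, 1), (0, 2), (1, 0), (1, 1), (1, 2), (1, 3), (2, 0), (2, 1), (2, 2), (2, 3), (3, 1), (3, 2), (4, 1), (4, 2), (5, 0), (5, 1), (5, 2), (5, 3), (6, 0), (6, 1), (6, 2), (6, 3), (7, 1), (7, 2)]

Answer: 24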